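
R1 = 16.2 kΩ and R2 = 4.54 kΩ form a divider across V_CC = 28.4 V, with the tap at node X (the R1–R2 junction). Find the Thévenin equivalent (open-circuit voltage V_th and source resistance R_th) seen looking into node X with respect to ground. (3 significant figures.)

V_th ≈ 6.22 V, R_th ≈ 3.55 kΩ

Open-circuit (no load on X): V_th = V_CC · R2/(R1 + R2) = 28.4 × 4.54/(16.20 + 4.54) = 6.217 V.
With V_CC suppressed (replaced by a short), R_th = R1 ‖ R2 = (16.20 × 4.54)/(16.20 + 4.54) = 3.546 kΩ.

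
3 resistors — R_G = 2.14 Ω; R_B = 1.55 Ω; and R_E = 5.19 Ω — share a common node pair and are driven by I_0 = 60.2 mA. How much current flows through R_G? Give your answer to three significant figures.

I ≈ 21.6 mA

ΣG = 1/2.14 + 1/1.55 + 1/5.19 = 1.305.
Current divider: I(R_G) = I_0 · G_k/ΣG = 60.2 × (0.4673/1.305) = 60.2 × 0.3580 = 21.55 mA.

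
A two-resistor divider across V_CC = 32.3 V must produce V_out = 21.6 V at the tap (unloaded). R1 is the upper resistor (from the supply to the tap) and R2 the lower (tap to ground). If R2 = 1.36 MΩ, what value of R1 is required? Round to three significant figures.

V_out/V_CC = R2/(R1+R2) = 0.6687.
So R1 = R2 · (V_CC/V_out − 1) = 1.36 × (32.3/21.6 − 1) = 1.36 × 0.4954 = 0.6737 MΩ.

R1 ≈ 0.674 MΩ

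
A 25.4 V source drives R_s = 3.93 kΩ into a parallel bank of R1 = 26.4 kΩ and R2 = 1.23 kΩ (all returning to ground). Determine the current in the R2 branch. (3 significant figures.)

I ≈ 4.75 mA

Equivalent of the parallel group: R_p = 1.175 kΩ.
Node voltage V_A = V_in · R_p/(R_s + R_p) = 25.4 × 0.2302 = 5.847 V.
Branch current I = V_A/R2 = 5.847/1.23 = 4.754 mA.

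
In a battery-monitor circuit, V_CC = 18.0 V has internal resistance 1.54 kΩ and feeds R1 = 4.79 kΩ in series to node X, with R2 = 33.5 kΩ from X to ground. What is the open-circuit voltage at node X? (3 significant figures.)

R1' = 1.54 + 4.79 = 6.330 kΩ (source resistance + R1).
With X open, the divider is unloaded: V_th = 18.0 × 33.5/39.83 = 15.14 V.

V_th ≈ 15.1 V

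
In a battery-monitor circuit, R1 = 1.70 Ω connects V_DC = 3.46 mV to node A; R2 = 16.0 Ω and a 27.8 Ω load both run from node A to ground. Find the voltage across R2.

First combine the lower leg with the load: R2 ‖ R_L = 10.16 Ω.
Voltage divider with the loaded lower leg: V_out = 3.46 × 10.16/(1.70 + 10.16) = 3.46 × 0.8566 = 2.964 mV.

V_out ≈ 2.96 mV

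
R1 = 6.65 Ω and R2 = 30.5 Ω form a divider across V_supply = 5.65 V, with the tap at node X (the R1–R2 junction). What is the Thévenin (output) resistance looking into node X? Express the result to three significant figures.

Looking into X with the source shorted: R_th = R1·R2/(R1+R2) = 6.650 × 30.5/37.15 = 5.460 Ω.

R_th ≈ 5.46 Ω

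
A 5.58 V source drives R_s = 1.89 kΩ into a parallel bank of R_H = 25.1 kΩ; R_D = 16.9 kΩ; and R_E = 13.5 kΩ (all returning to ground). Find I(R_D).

I ≈ 0.249 mA

Equivalent of the parallel group: R_p = 5.777 kΩ.
V_A by voltage divider: V_A = 5.58 × 5.777/(1.89 + 5.777) = 4.205 V.
Branch current I = V_A/R_D = 4.205/16.9 = 0.2488 mA.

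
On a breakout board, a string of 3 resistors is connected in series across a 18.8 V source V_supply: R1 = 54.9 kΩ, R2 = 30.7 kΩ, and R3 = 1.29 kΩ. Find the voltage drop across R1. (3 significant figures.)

Total series resistance ΣR = 54.9 + 30.7 + 1.29 = 86.89 kΩ.
V = V_supply · R/ΣR = 18.8 × 0.6318 = 11.88 V.

V ≈ 11.9 V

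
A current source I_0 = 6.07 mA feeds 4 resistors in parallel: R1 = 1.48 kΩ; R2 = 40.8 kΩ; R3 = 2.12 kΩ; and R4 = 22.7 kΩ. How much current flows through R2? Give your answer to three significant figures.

ΣG = 1/1.48 + 1/40.8 + 1/2.12 + 1/22.7 = 1.216.
By the current-divider rule, I = I_0 · G_k/ΣG = 6.07 × 0.02016 = 0.1224 mA.

I ≈ 0.122 mA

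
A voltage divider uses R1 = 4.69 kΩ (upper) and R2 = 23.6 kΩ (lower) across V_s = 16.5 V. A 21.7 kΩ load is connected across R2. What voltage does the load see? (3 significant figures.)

R2 ‖ R_L = (23.6 × 21.7)/(23.6 + 21.7) = 11.31 kΩ.
Then V_out = V_s · R2'/(R1 + R2') = 16.5 × 11.31/16.00 = 11.66 V.

V_out ≈ 11.7 V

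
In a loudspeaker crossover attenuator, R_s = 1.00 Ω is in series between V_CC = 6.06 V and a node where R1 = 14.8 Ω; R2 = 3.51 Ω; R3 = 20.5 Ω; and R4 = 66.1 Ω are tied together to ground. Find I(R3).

I ≈ 0.209 A

Parallel bank: R_p = 1/(1/14.8 + 1/3.51 + 1/20.5 + 1/66.1) = 2.402 Ω.
V_A by voltage divider: V_A = 6.06 × 2.402/(1.00 + 2.402) = 4.279 V.
I(R3) = V_A / R3 = 4.279/20.5 = 0.2087 A.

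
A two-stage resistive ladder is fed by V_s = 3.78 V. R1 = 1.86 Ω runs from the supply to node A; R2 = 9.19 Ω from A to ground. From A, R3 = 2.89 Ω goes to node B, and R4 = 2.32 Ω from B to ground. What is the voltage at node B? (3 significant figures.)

V_B ≈ 1.08 V

The second stage (R3 + R4 = 5.210 Ω) loads node A in parallel with R2.
Effective lower resistance at A: R2 ‖ 5.210 = 3.325 Ω.
First divider: V_A = V_s · 3.325/(1.86 + 3.325) = 2.424 V.
Then the unloaded second divider: V_B = V_A × R4/(R3+R4) = 2.424 × 0.4453 = 1.079 V.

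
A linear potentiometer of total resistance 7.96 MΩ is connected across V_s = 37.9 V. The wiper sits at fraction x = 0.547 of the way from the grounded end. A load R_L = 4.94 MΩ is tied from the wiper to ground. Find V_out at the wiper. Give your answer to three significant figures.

The pot divides into 3.606 MΩ above the wiper and 4.354 MΩ below.
(x·R_p) ‖ R_L = 2.314 MΩ.
Then V_out = V_s · 2.314/(3.606 + 2.314) = 14.82 V.

V_out ≈ 14.8 V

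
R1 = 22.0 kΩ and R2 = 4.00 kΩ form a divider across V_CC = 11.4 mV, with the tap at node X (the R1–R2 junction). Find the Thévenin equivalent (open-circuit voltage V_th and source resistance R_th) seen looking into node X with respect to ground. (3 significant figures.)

V_th ≈ 1.75 mV, R_th ≈ 3.38 kΩ

Open-circuit (no load on X): V_th = V_CC · R2/(R1 + R2) = 11.4 × 4.00/(22.00 + 4.00) = 1.754 mV.
Looking into X with the source shorted: R_th = R1·R2/(R1+R2) = 22.00 × 4.00/26.00 = 3.385 kΩ.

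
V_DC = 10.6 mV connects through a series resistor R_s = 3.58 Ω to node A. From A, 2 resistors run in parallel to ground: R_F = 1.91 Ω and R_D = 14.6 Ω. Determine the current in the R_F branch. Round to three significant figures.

I ≈ 1.78 mA

Equivalent of the parallel group: R_p = 1.689 Ω.
V_A by voltage divider: V_A = 10.6 × 1.689/(3.58 + 1.689) = 3.398 mV.
I(R_F) = V_A / R_F = 3.398/1.91 = 1.779 mA.
(Equivalently: I_total = 2.012 mA, then current-divider fraction G_k/ΣG = 0.8843.)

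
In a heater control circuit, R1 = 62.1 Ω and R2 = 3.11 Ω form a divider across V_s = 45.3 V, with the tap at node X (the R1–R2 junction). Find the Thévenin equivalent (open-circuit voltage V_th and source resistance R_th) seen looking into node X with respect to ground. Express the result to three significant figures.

Open-circuit (no load on X): V_th = V_s · R2/(R1 + R2) = 45.3 × 3.11/(62.10 + 3.11) = 2.160 V.
Looking into X with the source shorted: R_th = R1·R2/(R1+R2) = 62.10 × 3.11/65.21 = 2.962 Ω.

V_th ≈ 2.16 V, R_th ≈ 2.96 Ω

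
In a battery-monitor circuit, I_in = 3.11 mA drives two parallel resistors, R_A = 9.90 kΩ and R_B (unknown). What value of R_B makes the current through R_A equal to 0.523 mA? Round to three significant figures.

R_B ≈ 2.00 kΩ

In a two-way split, I_A/I_in = R_B/(R_A + R_B).
0.523/3.11 = R_B/(R_A + R_B) → R_B = R_A · (0.1682)/(1 − 0.1682) = 9.90 × 0.2022 = 2.001 kΩ.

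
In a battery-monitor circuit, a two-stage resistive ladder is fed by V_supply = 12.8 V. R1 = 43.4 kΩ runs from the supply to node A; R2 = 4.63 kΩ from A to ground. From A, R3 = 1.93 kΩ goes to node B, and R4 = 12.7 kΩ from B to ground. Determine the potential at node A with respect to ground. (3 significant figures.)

V_A ≈ 0.960 V

Node A sees R2 in parallel with the series input of stage 2, R3 + R4 = 14.63 kΩ.
Effective lower resistance at A: R2 ‖ 14.63 = 3.517 kΩ.
V_A = 12.8 × 3.517/(43.4 + 3.517) = 0.9595 V.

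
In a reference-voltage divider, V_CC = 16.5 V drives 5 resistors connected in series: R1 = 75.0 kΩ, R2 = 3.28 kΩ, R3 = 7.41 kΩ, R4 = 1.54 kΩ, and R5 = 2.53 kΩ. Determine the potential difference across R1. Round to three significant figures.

V ≈ 13.8 V

ΣR = 75.0 + 3.28 + 7.41 + 1.54 + 2.53 = 89.76 kΩ.
Voltage divider: V = V_CC · (75.00 / 89.76) = 16.5 × 0.8356 = 13.79 V.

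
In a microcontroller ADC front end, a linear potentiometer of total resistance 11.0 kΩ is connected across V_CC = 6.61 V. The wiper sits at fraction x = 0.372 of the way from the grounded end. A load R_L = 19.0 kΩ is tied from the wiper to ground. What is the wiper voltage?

Lower segment x·R_p = 4.092 kΩ; upper segment (1−x)·R_p = 6.908 kΩ.
(x·R_p) ‖ R_L = 3.367 kΩ.
Loaded-divider output: V_out = 6.61 × 0.3277 = 2.166 V.

V_out ≈ 2.17 V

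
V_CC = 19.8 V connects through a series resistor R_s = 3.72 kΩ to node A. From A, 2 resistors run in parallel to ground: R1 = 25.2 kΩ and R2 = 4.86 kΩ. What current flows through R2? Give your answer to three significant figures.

Parallel bank: R_p = 1/(1/25.2 + 1/4.86) = 4.074 kΩ.
Node voltage V_A = V_CC · R_p/(R_s + R_p) = 19.8 × 0.5227 = 10.35 V.
I(R2) = V_A / R2 = 10.35/4.86 = 2.130 mA.

I ≈ 2.13 mA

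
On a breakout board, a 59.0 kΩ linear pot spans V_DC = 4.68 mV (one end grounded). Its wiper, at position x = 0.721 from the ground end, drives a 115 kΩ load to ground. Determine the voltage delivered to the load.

Lower segment x·R_p = 42.54 kΩ; upper segment (1−x)·R_p = 16.46 kΩ.
R_L loads the lower segment: effective lower R = 31.05 kΩ.
V_out = 4.68 × 31.05/(16.46 + 31.05) = 3.059 mV.

V_out ≈ 3.06 mV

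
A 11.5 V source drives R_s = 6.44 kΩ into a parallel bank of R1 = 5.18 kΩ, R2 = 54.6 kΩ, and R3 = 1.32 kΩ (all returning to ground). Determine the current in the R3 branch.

I ≈ 1.20 mA

Parallel bank: R_p = 1/(1/5.18 + 1/54.6 + 1/1.32) = 1.032 kΩ.
Node voltage V_A = V_DC · R_p/(R_s + R_p) = 11.5 × 0.1381 = 1.588 V.
Branch current I = V_A/R3 = 1.588/1.32 = 1.203 mA.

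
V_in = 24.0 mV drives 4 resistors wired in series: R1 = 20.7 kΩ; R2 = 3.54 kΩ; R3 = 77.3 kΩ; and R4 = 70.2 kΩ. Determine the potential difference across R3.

ΣR = 20.7 + 3.54 + 77.3 + 70.2 = 171.7 kΩ.
By the voltage-divider rule, V = 24.0 × 77.30/171.7 = 10.80 mV.

V ≈ 10.8 mV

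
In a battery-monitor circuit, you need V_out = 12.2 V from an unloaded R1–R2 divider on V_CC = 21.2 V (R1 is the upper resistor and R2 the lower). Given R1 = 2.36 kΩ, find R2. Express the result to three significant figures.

The divider ratio is R2/(R1+R2) = 12.2/21.2 = 0.5755.
Rearranging, R2 = R1·k/(1−k) = 2.36 × 1.356 = 3.199 kΩ.

R2 ≈ 3.20 kΩ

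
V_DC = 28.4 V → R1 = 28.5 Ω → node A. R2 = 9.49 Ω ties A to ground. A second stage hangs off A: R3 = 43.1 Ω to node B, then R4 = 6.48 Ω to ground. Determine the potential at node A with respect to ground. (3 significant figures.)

V_A ≈ 6.20 V

The second stage (R3 + R4 = 49.58 Ω) loads node A in parallel with R2.
R2 ‖ (R3+R4) = 7.965 Ω.
So V_A = 28.4 × 0.2184 = 6.204 V.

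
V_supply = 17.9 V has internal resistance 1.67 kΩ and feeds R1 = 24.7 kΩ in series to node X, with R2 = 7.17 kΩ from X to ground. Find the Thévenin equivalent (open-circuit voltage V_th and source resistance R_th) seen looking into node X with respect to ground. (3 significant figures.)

R1' = 1.67 + 24.7 = 26.37 kΩ (source resistance + R1).
Open-circuit (no load on X): V_th = V_supply · R2/(R1' + R2) = 17.9 × 7.17/(26.37 + 7.17) = 3.827 V.
Looking into X with the source shorted: R_th = R1'·R2/(R1'+R2) = 26.37 × 7.17/33.54 = 5.637 kΩ.

V_th ≈ 3.83 V, R_th ≈ 5.64 kΩ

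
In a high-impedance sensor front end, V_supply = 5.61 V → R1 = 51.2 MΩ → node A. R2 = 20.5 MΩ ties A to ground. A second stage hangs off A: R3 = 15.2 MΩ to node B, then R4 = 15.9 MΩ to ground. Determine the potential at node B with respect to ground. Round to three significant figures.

V_B ≈ 0.558 V

The second stage (R3 + R4 = 31.10 MΩ) loads node A in parallel with R2.
Effective lower resistance at A: R2 ‖ 31.10 = 12.36 MΩ.
First divider: V_A = V_supply · 12.36/(51.2 + 12.36) = 1.091 V.
Then the unloaded second divider: V_B = V_A × R4/(R3+R4) = 1.091 × 0.5113 = 0.5576 V.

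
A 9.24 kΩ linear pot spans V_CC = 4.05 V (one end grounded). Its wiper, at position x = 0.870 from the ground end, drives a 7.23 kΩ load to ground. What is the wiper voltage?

The pot divides into 1.201 kΩ above the wiper and 8.039 kΩ below.
(x·R_p) ‖ R_L = 3.806 kΩ.
V_out = 4.05 × 3.806/(1.201 + 3.806) = 3.079 V.
(Unloaded: V_out = x·V_CC = 3.52 V.)

V_out ≈ 3.08 V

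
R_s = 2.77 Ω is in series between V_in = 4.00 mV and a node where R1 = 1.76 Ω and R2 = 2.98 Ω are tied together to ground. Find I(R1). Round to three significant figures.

I ≈ 0.649 mA

Equivalent of the parallel group: R_p = 1.106 Ω.
V_A = 4.00 × 1.106/3.876 = 1.142 mV.
Branch current I = V_A/R1 = 1.142/1.76 = 0.6487 mA.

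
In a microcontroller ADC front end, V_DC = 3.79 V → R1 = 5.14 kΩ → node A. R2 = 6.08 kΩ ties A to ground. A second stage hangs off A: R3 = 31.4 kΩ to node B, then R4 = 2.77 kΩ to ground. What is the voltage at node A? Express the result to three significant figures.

V_A ≈ 1.90 V

The second stage (R3 + R4 = 34.17 kΩ) loads node A in parallel with R2.
R2 ‖ (R3+R4) = 5.162 kΩ.
So V_A = 3.79 × 0.5010 = 1.899 V.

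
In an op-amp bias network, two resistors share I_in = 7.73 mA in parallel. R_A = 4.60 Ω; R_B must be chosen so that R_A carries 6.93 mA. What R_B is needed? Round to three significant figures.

R_B ≈ 39.8 Ω

Two-branch current divider: I_A = I_in · R_B/(R_A + R_B).
With f = 0.8965, R_B = R_A · f/(1−f) = 4.60 × 8.662 = 39.85 Ω.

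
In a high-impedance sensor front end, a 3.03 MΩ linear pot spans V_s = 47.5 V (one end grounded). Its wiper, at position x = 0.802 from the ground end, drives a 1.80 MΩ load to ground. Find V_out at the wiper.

The pot divides into 0.5999 MΩ above the wiper and 2.430 MΩ below.
(x·R_p) ‖ R_L = 1.034 MΩ.
Loaded-divider output: V_out = 47.5 × 0.6328 = 30.06 V.
(Unloaded: V_out = x·V_s = 38.1 V.)

V_out ≈ 30.1 V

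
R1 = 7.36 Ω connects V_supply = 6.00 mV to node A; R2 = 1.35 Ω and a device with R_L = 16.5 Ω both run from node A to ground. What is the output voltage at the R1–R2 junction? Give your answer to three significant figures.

V_out ≈ 0.870 mV

R2 ‖ R_L = (1.35 × 16.5)/(1.35 + 16.5) = 1.248 Ω.
Then V_out = V_supply · R2'/(R1 + R2') = 6.00 × 1.248/8.608 = 0.8698 mV.
(Unloaded it would be 0.930 mV; the load pulls it down.)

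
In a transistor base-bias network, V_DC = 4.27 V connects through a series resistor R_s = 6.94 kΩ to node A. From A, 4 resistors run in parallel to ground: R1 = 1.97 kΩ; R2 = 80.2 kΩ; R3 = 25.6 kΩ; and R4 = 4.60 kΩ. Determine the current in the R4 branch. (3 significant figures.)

Parallel bank: R_p = 1/(1/1.97 + 1/80.2 + 1/25.6 + 1/4.60) = 1.288 kΩ.
V_A = 4.27 × 1.288/8.228 = 0.6683 V.
Branch current I = V_A/R4 = 0.6683/4.60 = 0.1453 mA.

I ≈ 0.145 mA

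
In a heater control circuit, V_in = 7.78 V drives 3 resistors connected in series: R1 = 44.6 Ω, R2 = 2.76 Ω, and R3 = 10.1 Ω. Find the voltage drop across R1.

V ≈ 6.04 V

ΣR = 44.6 + 2.76 + 10.1 = 57.46 Ω.
By the voltage-divider rule, V = 7.78 × 44.60/57.46 = 6.039 V.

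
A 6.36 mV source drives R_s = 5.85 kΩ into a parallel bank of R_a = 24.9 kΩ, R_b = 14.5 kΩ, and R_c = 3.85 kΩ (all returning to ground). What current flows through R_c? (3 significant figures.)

Combine the parallel branches: R_p = (1/24.9 + 1/14.5 + 1/3.85)⁻¹ = 2.711 kΩ.
V_A = 6.36 × 2.711/8.561 = 2.014 mV.
Branch current I = V_A/R_c = 2.014/3.85 = 0.5231 µA.

I ≈ 0.523 µA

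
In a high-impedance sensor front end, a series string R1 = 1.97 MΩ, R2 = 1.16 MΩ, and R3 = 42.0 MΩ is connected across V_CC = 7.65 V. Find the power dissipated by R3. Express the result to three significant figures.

P ≈ 1.21 µW

ΣR = 45.13 MΩ → I = 7.65/45.13 = 0.1695 µA.
P = I²R = 0.02873 × 42.0 = 1.207 µW.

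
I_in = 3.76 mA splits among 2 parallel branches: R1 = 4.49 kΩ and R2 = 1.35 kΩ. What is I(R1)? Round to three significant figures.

I ≈ 0.869 mA

With just two branches, the current splits inversely with resistance.
I(R1) = 3.76 × 1.35/(4.49 + 1.35) = 3.76 × 0.2312 = 0.8692 mA.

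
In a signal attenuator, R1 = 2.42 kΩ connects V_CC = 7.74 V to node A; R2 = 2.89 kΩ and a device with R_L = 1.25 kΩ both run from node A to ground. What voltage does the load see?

V_out ≈ 2.05 V

First combine the lower leg with the load: R2 ‖ R_L = 0.8726 kΩ.
Then V_out = V_CC · R2'/(R1 + R2') = 7.74 × 0.8726/3.293 = 2.051 V.
(Unloaded it would be 4.21 V; the load pulls it down.)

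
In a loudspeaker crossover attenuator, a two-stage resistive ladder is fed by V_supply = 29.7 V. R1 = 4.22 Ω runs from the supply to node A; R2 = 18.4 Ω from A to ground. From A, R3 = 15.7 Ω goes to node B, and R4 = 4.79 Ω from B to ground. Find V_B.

V_B ≈ 4.84 V

Node A sees R2 in parallel with the series input of stage 2, R3 + R4 = 20.49 Ω.
Effective lower resistance at A: R2 ‖ 20.49 = 9.694 Ω.
First divider: V_A = V_supply · 9.694/(4.22 + 9.694) = 20.69 V.
Then the unloaded second divider: V_B = V_A × R4/(R3+R4) = 20.69 × 0.2338 = 4.837 V.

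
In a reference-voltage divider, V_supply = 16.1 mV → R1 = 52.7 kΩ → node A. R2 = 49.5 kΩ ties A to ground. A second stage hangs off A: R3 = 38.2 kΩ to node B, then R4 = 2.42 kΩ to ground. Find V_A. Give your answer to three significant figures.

V_A ≈ 4.79 mV

Node A sees R2 in parallel with the series input of stage 2, R3 + R4 = 40.62 kΩ.
R2 ‖ (R3+R4) = 22.31 kΩ.
V_A = 16.1 × 22.31/(52.7 + 22.31) = 4.789 mV.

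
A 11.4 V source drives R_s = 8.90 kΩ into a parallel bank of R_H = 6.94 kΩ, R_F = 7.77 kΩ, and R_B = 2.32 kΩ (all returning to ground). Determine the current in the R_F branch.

Parallel bank: R_p = 1/(1/6.94 + 1/7.77 + 1/2.32) = 1.421 kΩ.
V_A = 11.4 × 1.421/10.32 = 1.569 V.
Branch current I = V_A/R_F = 1.569/7.77 = 0.2020 mA.
(Equivalently: I_total = 1.105 mA, then current-divider fraction G_k/ΣG = 0.1829.)

I ≈ 0.202 mA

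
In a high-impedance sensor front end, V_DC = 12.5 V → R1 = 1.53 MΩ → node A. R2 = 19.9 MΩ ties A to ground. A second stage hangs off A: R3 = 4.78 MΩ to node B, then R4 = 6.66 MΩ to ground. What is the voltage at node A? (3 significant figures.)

The second stage (R3 + R4 = 11.44 MΩ) loads node A in parallel with R2.
Effective lower resistance at A: R2 ‖ 11.44 = 7.264 MΩ.
V_A = 12.5 × 7.264/(1.53 + 7.264) = 10.33 V.

V_A ≈ 10.3 V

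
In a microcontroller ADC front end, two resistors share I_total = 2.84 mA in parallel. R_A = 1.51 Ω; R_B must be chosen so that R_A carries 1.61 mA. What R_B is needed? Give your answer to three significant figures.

R_B ≈ 1.98 Ω

In a two-way split, I_A/I_total = R_B/(R_A + R_B).
1.61/2.84 = R_B/(R_A + R_B) → R_B = R_A · (0.5669)/(1 − 0.5669) = 1.51 × 1.309 = 1.977 Ω.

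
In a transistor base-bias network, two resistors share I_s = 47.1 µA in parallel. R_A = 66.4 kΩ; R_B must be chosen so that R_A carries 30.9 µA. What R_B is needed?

In a two-way split, I_A/I_s = R_B/(R_A + R_B).
With f = 0.6561, R_B = R_A · f/(1−f) = 66.4 × 1.907 = 126.7 kΩ.

R_B ≈ 127 kΩ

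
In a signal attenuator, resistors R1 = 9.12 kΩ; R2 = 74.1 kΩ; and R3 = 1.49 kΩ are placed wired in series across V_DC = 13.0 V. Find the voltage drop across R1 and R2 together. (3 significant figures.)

V ≈ 12.8 V

Series total: ΣR = 9.12 + 74.1 + 1.49 = 84.71 kΩ.
R_{R1..R2} = 9.12 + 74.1 = 83.22 kΩ.
By the voltage-divider rule, V = 13.0 × 83.22/84.71 = 12.77 V.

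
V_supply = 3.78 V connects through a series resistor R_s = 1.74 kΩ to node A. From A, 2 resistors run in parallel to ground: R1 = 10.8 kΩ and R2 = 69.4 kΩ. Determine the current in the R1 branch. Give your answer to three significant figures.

I ≈ 0.295 mA

Combine the parallel branches: R_p = (1/10.8 + 1/69.4)⁻¹ = 9.346 kΩ.
V_A = 3.78 × 9.346/11.09 = 3.187 V.
Branch current I = V_A/R1 = 3.187/10.8 = 0.2951 mA.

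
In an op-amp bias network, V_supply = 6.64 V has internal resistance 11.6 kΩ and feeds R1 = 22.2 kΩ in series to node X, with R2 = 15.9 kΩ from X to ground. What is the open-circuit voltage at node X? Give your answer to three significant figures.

R1' = 11.6 + 22.2 = 33.80 kΩ (source resistance + R1).
With X open, the divider is unloaded: V_th = 6.64 × 15.9/49.70 = 2.124 V.

V_th ≈ 2.12 V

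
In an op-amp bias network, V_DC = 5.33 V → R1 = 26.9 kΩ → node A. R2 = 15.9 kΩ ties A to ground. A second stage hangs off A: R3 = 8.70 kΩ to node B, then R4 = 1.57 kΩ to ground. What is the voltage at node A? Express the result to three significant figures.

V_A ≈ 1.00 V

The second stage (R3 + R4 = 10.27 kΩ) loads node A in parallel with R2.
R2 ‖ (R3+R4) = 6.240 kΩ.
First divider: V_A = V_DC · 6.240/(26.9 + 6.240) = 1.004 V.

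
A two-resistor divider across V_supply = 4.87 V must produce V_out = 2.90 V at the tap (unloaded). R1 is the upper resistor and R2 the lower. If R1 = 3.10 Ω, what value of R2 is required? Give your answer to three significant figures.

R2 ≈ 4.56 Ω

The divider ratio is R2/(R1+R2) = 2.90/4.87 = 0.5955.
Rearranging, R2 = R1·k/(1−k) = 3.10 × 1.472 = 4.563 Ω.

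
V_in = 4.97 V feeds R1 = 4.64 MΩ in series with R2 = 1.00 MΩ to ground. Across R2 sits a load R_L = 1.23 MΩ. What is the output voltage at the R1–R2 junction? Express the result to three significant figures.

The load sits in parallel with R2, giving an effective lower resistance R2' = R2·R_L/(R2+R_L) = 0.5516 MΩ.
Now apply the divider: V_out = 4.97 × 0.1062 = 0.5280 V.
(Unloaded it would be 0.881 V; the load pulls it down.)

V_out ≈ 0.528 V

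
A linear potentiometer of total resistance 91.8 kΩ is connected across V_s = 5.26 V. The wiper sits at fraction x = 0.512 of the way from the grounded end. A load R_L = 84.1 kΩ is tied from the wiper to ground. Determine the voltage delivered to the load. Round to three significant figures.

V_out ≈ 2.12 V

Lower segment x·R_p = 47.00 kΩ; upper segment (1−x)·R_p = 44.80 kΩ.
(x·R_p) ‖ R_L = 30.15 kΩ.
Loaded-divider output: V_out = 5.26 × 0.4023 = 2.116 V.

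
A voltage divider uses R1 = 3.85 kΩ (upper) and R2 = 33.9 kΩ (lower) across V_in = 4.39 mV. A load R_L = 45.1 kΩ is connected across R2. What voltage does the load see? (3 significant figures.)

V_out ≈ 3.66 mV

The load sits in parallel with R2, giving an effective lower resistance R2' = R2·R_L/(R2+R_L) = 19.35 kΩ.
Voltage divider with the loaded lower leg: V_out = 4.39 × 19.35/(3.85 + 19.35) = 4.39 × 0.8341 = 3.662 mV.
(Unloaded it would be 3.94 mV; the load pulls it down.)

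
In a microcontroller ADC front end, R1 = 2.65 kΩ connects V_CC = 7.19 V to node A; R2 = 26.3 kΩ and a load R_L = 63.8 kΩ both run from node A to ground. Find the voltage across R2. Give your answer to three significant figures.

The load sits in parallel with R2, giving an effective lower resistance R2' = R2·R_L/(R2+R_L) = 18.62 kΩ.
Now apply the divider: V_out = 7.19 × 0.8754 = 6.294 V.

V_out ≈ 6.29 V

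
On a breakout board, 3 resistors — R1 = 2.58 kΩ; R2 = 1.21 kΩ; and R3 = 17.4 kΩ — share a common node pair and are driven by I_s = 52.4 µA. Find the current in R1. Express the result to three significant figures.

ΣG = 1/2.58 + 1/1.21 + 1/17.4 = 1.272.
Current divider: I(R1) = I_s · G_k/ΣG = 52.4 × (0.3876/1.272) = 52.4 × 0.3048 = 15.97 µA.

I ≈ 16.0 µA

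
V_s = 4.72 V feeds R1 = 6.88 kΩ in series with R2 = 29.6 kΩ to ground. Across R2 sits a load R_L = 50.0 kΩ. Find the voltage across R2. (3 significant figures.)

R2 ‖ R_L = (29.6 × 50.0)/(29.6 + 50.0) = 18.59 kΩ.
Then V_out = V_s · R2'/(R1 + R2') = 4.72 × 18.59/25.47 = 3.445 V.

V_out ≈ 3.45 V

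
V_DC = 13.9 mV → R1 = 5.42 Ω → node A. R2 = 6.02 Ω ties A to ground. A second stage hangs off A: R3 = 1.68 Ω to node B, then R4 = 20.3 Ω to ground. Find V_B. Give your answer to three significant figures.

V_B ≈ 5.98 mV

Looking into the second stage from A: R3 + R4 = 21.98 Ω appears in parallel with R2.
R2 ‖ (R3+R4) = 4.726 Ω.
So V_A = 13.9 × 0.4658 = 6.474 mV.
Then the unloaded second divider: V_B = V_A × R4/(R3+R4) = 6.474 × 0.9236 = 5.980 mV.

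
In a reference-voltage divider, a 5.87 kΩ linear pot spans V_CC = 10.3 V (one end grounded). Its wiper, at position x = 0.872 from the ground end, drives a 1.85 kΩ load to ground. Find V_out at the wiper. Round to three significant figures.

V_out ≈ 6.63 V

The pot divides into 0.7514 kΩ above the wiper and 5.119 kΩ below.
(x·R_p) ‖ R_L = 1.359 kΩ.
Loaded-divider output: V_out = 10.3 × 0.6439 = 6.633 V.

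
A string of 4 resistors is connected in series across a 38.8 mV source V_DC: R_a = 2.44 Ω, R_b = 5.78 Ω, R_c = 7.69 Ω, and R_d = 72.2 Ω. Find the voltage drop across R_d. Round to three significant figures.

V ≈ 31.8 mV

Total series resistance ΣR = 2.44 + 5.78 + 7.69 + 72.2 = 88.11 Ω.
V = V_DC · R/ΣR = 38.8 × 0.8194 = 31.79 mV.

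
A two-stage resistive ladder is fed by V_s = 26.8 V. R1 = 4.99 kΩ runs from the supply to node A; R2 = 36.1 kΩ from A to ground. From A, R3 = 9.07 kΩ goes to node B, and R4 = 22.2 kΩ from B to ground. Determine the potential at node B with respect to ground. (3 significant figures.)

Looking into the second stage from A: R3 + R4 = 31.27 kΩ appears in parallel with R2.
Effective lower resistance at A: R2 ‖ 31.27 = 16.76 kΩ.
So V_A = 26.8 × 0.7705 = 20.65 V.
Then the unloaded second divider: V_B = V_A × R4/(R3+R4) = 20.65 × 0.7099 = 14.66 V.

V_B ≈ 14.7 V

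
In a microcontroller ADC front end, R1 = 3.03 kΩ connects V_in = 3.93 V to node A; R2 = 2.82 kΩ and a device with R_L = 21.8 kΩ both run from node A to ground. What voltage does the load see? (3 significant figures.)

R2 ‖ R_L = (2.82 × 21.8)/(2.82 + 21.8) = 2.497 kΩ.
Then V_out = V_in · R2'/(R1 + R2') = 3.93 × 2.497/5.527 = 1.776 V.

V_out ≈ 1.78 V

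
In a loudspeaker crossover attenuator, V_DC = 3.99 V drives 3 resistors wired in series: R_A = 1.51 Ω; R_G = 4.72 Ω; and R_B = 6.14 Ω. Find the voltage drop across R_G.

V ≈ 1.52 V

Total series resistance ΣR = 1.51 + 4.72 + 6.14 = 12.37 Ω.
By the voltage-divider rule, V = 3.99 × 4.720/12.37 = 1.522 V.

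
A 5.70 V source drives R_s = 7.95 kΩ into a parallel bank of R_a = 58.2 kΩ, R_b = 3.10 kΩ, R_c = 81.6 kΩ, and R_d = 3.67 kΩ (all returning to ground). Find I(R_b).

I ≈ 0.308 mA

Combine the parallel branches: R_p = (1/58.2 + 1/3.10 + 1/81.6 + 1/3.67)⁻¹ = 1.601 kΩ.
V_A by voltage divider: V_A = 5.70 × 1.601/(7.95 + 1.601) = 0.9556 V.
I(R_b) = V_A / R_b = 0.9556/3.10 = 0.3083 mA.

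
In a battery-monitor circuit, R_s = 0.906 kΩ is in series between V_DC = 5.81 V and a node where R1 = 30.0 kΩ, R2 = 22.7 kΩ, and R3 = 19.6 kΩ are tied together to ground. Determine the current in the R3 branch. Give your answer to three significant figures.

Equivalent of the parallel group: R_p = 7.788 kΩ.
V_A = 5.81 × 7.788/8.694 = 5.205 V.
Branch current I = V_A/R3 = 5.205/19.6 = 0.2655 mA.
(Check via current divider: I_total = 0.6683 mA; share G_k/ΣG = 0.3973 → same result.)

I ≈ 0.266 mA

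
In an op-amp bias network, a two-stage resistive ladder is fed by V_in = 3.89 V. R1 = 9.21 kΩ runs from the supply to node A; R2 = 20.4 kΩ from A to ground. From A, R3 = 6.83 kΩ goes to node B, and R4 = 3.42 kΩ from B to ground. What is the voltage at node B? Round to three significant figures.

Node A sees R2 in parallel with the series input of stage 2, R3 + R4 = 10.25 kΩ.
R2 ‖ (R3+R4) = 6.822 kΩ.
So V_A = 3.89 × 0.4255 = 1.655 V.
Then the unloaded second divider: V_B = V_A × R4/(R3+R4) = 1.655 × 0.3337 = 0.5523 V.

V_B ≈ 0.552 V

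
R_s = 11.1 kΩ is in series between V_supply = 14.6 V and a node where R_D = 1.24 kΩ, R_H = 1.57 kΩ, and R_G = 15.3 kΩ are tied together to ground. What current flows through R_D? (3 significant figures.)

I ≈ 0.663 mA

Equivalent of the parallel group: R_p = 0.6628 kΩ.
V_A = 14.6 × 0.6628/11.76 = 0.8227 V.
I(R_D) = V_A / R_D = 0.8227/1.24 = 0.6634 mA.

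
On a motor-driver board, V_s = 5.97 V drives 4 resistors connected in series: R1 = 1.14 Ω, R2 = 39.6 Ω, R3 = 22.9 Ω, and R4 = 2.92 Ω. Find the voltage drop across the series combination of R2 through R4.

ΣR = 1.14 + 39.6 + 22.9 + 2.92 = 66.56 Ω.
R_{R2..R4} = 39.6 + 22.9 + 2.92 = 65.42 Ω.
Voltage divider: V = V_s · (65.42 / 66.56) = 5.97 × 0.9829 = 5.868 V.

V ≈ 5.87 V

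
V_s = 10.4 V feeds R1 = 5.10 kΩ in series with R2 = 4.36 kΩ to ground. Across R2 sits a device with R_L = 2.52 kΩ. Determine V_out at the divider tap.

The load sits in parallel with R2, giving an effective lower resistance R2' = R2·R_L/(R2+R_L) = 1.597 kΩ.
Now apply the divider: V_out = 10.4 × 0.2385 = 2.480 V.

V_out ≈ 2.48 V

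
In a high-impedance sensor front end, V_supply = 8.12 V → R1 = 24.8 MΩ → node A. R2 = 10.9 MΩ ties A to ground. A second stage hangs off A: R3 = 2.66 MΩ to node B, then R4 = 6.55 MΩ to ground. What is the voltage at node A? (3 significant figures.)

V_A ≈ 1.36 V

Looking into the second stage from A: R3 + R4 = 9.210 MΩ appears in parallel with R2.
Effective lower resistance at A: R2 ‖ 9.210 = 4.992 MΩ.
So V_A = 8.12 × 0.1676 = 1.361 V.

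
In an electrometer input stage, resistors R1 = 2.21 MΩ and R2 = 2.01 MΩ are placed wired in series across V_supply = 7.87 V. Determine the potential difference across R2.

V ≈ 3.75 V

ΣR = 2.21 + 2.01 = 4.220 MΩ.
V = V_supply · R/ΣR = 7.87 × 0.4763 = 3.749 V.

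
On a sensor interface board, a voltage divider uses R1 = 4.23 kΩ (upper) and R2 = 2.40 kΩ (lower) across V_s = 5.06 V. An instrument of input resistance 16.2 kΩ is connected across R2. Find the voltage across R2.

The load sits in parallel with R2, giving an effective lower resistance R2' = R2·R_L/(R2+R_L) = 2.090 kΩ.
Now apply the divider: V_out = 5.06 × 0.3307 = 1.673 V.

V_out ≈ 1.67 V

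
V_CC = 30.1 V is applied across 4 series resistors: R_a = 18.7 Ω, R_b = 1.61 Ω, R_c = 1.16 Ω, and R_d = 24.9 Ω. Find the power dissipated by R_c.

ΣR = 46.37 Ω → I = 30.1/46.37 = 0.6491 A.
V(R_c) = I·R = 0.7530 V; P = V·I = 0.7530 × 0.6491 = 0.4888 W.

P ≈ 0.489 W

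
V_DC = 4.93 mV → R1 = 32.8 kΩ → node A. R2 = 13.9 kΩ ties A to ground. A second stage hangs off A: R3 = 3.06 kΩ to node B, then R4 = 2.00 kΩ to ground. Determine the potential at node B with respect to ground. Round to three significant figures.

V_B ≈ 0.198 mV

Looking into the second stage from A: R3 + R4 = 5.060 kΩ appears in parallel with R2.
Effective lower resistance at A: R2 ‖ 5.060 = 3.710 kΩ.
First divider: V_A = V_DC · 3.710/(32.8 + 3.710) = 0.5009 mV.
Stage 2 is unloaded, so V_B = V_A · R4/(R3+R4) = 0.5009 × 2.00/5.060 = 0.1980 mV.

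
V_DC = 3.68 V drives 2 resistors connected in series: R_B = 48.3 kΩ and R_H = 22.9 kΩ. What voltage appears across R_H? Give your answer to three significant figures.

V ≈ 1.18 V

Total series resistance ΣR = 48.3 + 22.9 = 71.20 kΩ.
V = V_DC · R/ΣR = 3.68 × 0.3216 = 1.184 V.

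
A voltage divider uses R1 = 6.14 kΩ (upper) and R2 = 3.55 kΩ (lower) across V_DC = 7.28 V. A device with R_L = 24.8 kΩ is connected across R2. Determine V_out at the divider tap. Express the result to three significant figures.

The load sits in parallel with R2, giving an effective lower resistance R2' = R2·R_L/(R2+R_L) = 3.105 kΩ.
Now apply the divider: V_out = 7.28 × 0.3359 = 2.445 V.

V_out ≈ 2.45 V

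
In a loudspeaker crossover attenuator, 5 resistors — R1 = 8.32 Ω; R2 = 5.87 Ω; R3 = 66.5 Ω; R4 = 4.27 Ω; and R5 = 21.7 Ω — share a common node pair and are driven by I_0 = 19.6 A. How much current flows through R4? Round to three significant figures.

Total conductance ΣG = 1/8.32 + 1/5.87 + 1/66.5 + 1/4.27 + 1/21.7 = 0.5859 (units of 1/Ω).
R4 takes the fraction G_k/ΣG = 0.2342/0.5859 = 0.3997, so I = 19.6 × 0.3997 = 7.835 A.

I ≈ 7.83 A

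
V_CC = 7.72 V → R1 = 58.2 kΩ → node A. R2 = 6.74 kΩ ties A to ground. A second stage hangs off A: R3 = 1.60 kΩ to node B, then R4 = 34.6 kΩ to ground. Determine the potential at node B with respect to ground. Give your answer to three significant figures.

Looking into the second stage from A: R3 + R4 = 36.20 kΩ appears in parallel with R2.
R2 ‖ (R3+R4) = 5.682 kΩ.
V_A = 7.72 × 5.682/(58.2 + 5.682) = 0.6867 V.
Stage 2 is unloaded, so V_B = V_A · R4/(R3+R4) = 0.6867 × 34.6/36.20 = 0.6563 V.

V_B ≈ 0.656 V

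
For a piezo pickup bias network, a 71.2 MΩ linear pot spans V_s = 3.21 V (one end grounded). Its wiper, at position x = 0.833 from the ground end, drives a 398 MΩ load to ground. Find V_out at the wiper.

The pot divides into 11.89 MΩ above the wiper and 59.31 MΩ below.
R_L loads the lower segment: effective lower R = 51.62 MΩ.
V_out = 3.21 × 51.62/(11.89 + 51.62) = 2.609 V.
(Unloaded: V_out = x·V_s = 2.67 V.)

V_out ≈ 2.61 V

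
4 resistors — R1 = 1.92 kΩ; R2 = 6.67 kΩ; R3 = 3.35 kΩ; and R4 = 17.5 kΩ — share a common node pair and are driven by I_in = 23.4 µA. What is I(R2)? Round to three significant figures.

Conductances: ΣG = 1/1.92 + 1/6.67 + 1/3.35 + 1/17.5 = 1.026 (1/kΩ).
R2 takes the fraction G_k/ΣG = 0.1499/1.026 = 0.1461, so I = 23.4 × 0.1461 = 3.418 µA.

I ≈ 3.42 µA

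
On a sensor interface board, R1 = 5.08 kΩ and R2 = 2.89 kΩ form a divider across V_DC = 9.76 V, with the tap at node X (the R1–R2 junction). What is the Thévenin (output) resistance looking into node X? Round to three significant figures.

Zeroing V_DC shorts the top of R1 to ground, so R_th = R1 ‖ R2 = 1.842 kΩ.

R_th ≈ 1.84 kΩ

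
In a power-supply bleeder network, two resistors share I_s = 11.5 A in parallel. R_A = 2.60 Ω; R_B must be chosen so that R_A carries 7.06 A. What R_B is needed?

R_B ≈ 4.13 Ω

Two-branch current divider: I_A = I_s · R_B/(R_A + R_B).
7.06/11.5 = R_B/(R_A + R_B) → R_B = R_A · (0.6139)/(1 − 0.6139) = 2.60 × 1.590 = 4.134 Ω.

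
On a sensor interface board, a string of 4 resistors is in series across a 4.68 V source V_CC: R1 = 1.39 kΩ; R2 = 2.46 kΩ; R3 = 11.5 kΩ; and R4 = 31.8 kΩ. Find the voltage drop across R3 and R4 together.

Series total: ΣR = 1.39 + 2.46 + 11.5 + 31.8 = 47.15 kΩ.
R_{R3..R4} = 11.5 + 31.8 = 43.30 kΩ.
Voltage divider: V = V_CC · (43.30 / 47.15) = 4.68 × 0.9183 = 4.298 V.

V ≈ 4.30 V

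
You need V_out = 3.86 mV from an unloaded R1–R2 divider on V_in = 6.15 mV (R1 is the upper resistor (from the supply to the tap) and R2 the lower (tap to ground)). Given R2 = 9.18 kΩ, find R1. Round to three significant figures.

R1 ≈ 5.45 kΩ

Required fraction k = V_out/V_in = 0.6276.
R1 = R2·(1/k − 1) = 9.18 × 0.5933 = 5.446 kΩ.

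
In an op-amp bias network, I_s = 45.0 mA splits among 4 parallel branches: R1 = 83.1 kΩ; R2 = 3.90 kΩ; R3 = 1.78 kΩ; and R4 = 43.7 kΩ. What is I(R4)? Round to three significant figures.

ΣG = 1/83.1 + 1/3.90 + 1/1.78 + 1/43.7 = 0.8531.
R4 takes the fraction G_k/ΣG = 0.02288/0.8531 = 0.02682, so I = 45.0 × 0.02682 = 1.207 mA.

I ≈ 1.21 mA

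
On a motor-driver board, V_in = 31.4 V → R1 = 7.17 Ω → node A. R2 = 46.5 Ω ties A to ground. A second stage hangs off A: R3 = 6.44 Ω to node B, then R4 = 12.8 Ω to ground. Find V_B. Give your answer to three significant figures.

V_B ≈ 13.7 V

Node A sees R2 in parallel with the series input of stage 2, R3 + R4 = 19.24 Ω.
Effective lower resistance at A: R2 ‖ 19.24 = 13.61 Ω.
V_A = 31.4 × 13.61/(7.17 + 13.61) = 20.57 V.
Then the unloaded second divider: V_B = V_A × R4/(R3+R4) = 20.57 × 0.6653 = 13.68 V.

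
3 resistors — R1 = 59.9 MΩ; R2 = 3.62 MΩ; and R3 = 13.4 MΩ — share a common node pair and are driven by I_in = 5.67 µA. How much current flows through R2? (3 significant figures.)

I ≈ 4.26 µA

Total conductance ΣG = 1/59.9 + 1/3.62 + 1/13.4 = 0.3676 (units of 1/MΩ).
By the current-divider rule, I = I_in · G_k/ΣG = 5.67 × 0.7516 = 4.261 µA.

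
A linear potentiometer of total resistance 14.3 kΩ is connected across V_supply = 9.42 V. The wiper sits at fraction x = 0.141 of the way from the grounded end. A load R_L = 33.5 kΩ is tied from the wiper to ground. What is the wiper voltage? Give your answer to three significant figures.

Split the track: R_lower = x·R_p = 2.016 kΩ, R_upper = (1−x)·R_p = 12.28 kΩ.
(x·R_p) ‖ R_L = 1.902 kΩ.
Then V_out = V_supply · 1.902/(12.28 + 1.902) = 1.263 V.
(Unloaded: V_out = x·V_supply = 1.33 V.)

V_out ≈ 1.26 V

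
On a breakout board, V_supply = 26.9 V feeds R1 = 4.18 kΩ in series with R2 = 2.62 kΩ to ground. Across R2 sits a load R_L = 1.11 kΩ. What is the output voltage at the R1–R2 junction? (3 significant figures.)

V_out ≈ 4.23 V

The load sits in parallel with R2, giving an effective lower resistance R2' = R2·R_L/(R2+R_L) = 0.7797 kΩ.
Now apply the divider: V_out = 26.9 × 0.1572 = 4.229 V.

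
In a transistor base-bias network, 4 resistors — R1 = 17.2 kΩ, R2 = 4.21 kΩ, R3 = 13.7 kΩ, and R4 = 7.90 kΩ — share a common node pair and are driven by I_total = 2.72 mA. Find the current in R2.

I ≈ 1.30 mA

ΣG = 1/17.2 + 1/4.21 + 1/13.7 + 1/7.90 = 0.4952.
By the current-divider rule, I = I_total · G_k/ΣG = 2.72 × 0.4796 = 1.305 mA.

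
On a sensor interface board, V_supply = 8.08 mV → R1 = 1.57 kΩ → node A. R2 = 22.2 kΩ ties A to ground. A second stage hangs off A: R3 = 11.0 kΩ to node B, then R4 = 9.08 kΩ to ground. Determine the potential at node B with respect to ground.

Node A sees R2 in parallel with the series input of stage 2, R3 + R4 = 20.08 kΩ.
R2 ‖ (R3+R4) = 10.54 kΩ.
V_A = 8.08 × 10.54/(1.57 + 10.54) = 7.033 mV.
Then the unloaded second divider: V_B = V_A × R4/(R3+R4) = 7.033 × 0.4522 = 3.180 mV.

V_B ≈ 3.18 mV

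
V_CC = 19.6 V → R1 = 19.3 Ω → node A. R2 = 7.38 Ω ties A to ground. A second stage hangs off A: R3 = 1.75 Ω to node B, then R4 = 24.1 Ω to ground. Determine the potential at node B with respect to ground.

Node A sees R2 in parallel with the series input of stage 2, R3 + R4 = 25.85 Ω.
R2 ‖ (R3+R4) = 5.741 Ω.
First divider: V_A = V_CC · 5.741/(19.3 + 5.741) = 4.494 V.
Then the unloaded second divider: V_B = V_A × R4/(R3+R4) = 4.494 × 0.9323 = 4.189 V.

V_B ≈ 4.19 V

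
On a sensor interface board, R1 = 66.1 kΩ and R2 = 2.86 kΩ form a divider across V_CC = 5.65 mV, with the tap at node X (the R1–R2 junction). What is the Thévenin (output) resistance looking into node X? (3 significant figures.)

R_th ≈ 2.74 kΩ

With V_CC suppressed (replaced by a short), R_th = R1 ‖ R2 = (66.10 × 2.86)/(66.10 + 2.86) = 2.741 kΩ.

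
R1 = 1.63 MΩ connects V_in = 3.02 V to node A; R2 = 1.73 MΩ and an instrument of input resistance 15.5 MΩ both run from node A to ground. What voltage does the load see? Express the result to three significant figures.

V_out ≈ 1.48 V

R2 ‖ R_L = (1.73 × 15.5)/(1.73 + 15.5) = 1.556 MΩ.
Now apply the divider: V_out = 3.02 × 0.4884 = 1.475 V.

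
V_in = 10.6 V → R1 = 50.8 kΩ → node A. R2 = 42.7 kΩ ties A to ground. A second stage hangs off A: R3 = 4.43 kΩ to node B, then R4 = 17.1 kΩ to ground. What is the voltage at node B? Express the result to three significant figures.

Node A sees R2 in parallel with the series input of stage 2, R3 + R4 = 21.53 kΩ.
Effective lower resistance at A: R2 ‖ 21.53 = 14.31 kΩ.
First divider: V_A = V_in · 14.31/(50.8 + 14.31) = 2.330 V.
Then the unloaded second divider: V_B = V_A × R4/(R3+R4) = 2.330 × 0.7942 = 1.851 V.

V_B ≈ 1.85 V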